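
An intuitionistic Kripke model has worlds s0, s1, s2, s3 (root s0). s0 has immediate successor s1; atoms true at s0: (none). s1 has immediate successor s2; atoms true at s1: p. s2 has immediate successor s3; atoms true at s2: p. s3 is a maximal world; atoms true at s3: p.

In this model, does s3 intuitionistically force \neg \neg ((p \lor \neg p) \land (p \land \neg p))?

No

s3 \nVdash \neg \neg ((p \lor \neg p) \land (p \land \neg p)) since s3 is accessible from s3 and s3 \Vdash \neg ((p \lor \neg p) \land (p \land \neg p)).
s3 \Vdash \neg ((p \lor \neg p) \land (p \land \neg p)): no world accessible from s3 forces (p \lor \neg p) \land (p \land \neg p).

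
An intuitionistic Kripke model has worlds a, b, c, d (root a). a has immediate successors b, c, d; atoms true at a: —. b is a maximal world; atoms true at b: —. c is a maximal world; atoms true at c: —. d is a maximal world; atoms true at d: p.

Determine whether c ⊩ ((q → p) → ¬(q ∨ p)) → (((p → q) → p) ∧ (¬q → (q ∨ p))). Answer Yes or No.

No

c ⊮ ((q → p) → ¬(q ∨ p)) → (((p → q) → p) ∧ (¬q → (q ∨ p))): already at c itself, c ⊩ (q → p) → ¬(q ∨ p) but c ⊮ ((p → q) → p) ∧ (¬q → (q ∨ p)).
c ⊮ ((p → q) → p) ∧ (¬q → (q ∨ p)) since c fails (p → q) → p.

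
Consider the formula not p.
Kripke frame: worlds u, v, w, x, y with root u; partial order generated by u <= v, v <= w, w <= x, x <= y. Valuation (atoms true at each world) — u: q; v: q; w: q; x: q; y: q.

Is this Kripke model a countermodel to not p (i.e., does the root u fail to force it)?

u forces not p: no world accessible from u forces p.
So the root u forces not p; the model is not a countermodel.

No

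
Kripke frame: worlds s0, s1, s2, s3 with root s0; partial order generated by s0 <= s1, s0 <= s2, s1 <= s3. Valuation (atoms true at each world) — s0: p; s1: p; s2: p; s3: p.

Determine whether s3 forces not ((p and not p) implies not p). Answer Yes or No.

s3 does not force not ((p and not p) implies not p) since s3 is accessible from s3 and s3 forces (p and not p) implies not p.
s3 forces (p and not p) implies not p vacuously: no world accessible from s3 forces the antecedent p and not p.

No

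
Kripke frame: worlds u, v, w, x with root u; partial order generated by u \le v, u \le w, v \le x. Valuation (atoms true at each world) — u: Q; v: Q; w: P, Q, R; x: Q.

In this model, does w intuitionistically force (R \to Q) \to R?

Yes

w \Vdash (R \to Q) \to R: every world accessible from w that forces R \to Q (namely w) also forces R.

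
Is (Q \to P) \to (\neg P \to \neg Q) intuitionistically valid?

Yes

This is the forward direction of contraposition, which is intuitionistically derivable.
Assume Q \to P and \neg P. If Q held then P would follow, contradicting \neg P; so \neg Q.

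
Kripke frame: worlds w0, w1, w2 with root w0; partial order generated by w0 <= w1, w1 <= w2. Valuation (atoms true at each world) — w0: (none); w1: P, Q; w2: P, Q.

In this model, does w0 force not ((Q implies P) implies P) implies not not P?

Yes

w0 forces not ((Q implies P) implies P) implies not not P vacuously: no world accessible from w0 forces the antecedent not ((Q implies P) implies P).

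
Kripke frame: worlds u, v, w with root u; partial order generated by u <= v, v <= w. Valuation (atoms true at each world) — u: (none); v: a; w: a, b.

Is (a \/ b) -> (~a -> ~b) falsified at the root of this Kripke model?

u ||- (a \/ b) -> (~a -> ~b): every world accessible from u that forces a \/ b (namely v, w) also forces ~a -> ~b.
So the root u forces (a \/ b) -> (~a -> ~b); the model is not a countermodel.

No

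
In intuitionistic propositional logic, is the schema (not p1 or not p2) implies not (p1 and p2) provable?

Yes

This is a constructively valid De Morgan direction (disjunction of negations to negated conjunction), which is intuitionistically derivable.
If not p1 holds at a world then no accessible world forces p1, hence none forces p1 and p2; likewise for not p2.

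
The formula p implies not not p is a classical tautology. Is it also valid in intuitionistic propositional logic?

Yes

This is double-negation introduction, which is intuitionistically derivable.
If a world forces p then every accessible world forces p (persistence), so none forces not p; hence not not p.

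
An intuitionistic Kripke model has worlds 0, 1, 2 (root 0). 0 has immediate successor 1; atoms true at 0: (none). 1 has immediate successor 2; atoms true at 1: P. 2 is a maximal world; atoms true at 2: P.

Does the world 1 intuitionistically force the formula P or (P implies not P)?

1 forces P or (P implies not P) via the disjunct P.

Yes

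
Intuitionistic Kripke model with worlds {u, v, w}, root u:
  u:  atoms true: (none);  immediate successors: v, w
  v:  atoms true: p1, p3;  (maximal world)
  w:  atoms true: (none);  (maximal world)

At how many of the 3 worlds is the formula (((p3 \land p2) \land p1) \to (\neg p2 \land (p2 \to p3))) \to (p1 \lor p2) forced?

u: does not force it — u \nVdash (((p3 \land p2) \land p1) \to (\neg p2 \land (p2 \to p3))) \to (p1 \lor p2): already at u itself, u \Vdash ((p3 \land p2) \land p1) \to (\neg p2 \land (p2 \to p3)) but u \nVdash p1 \lor p2.
v: forces it.
w: does not force it.
Worlds forcing the formula: {v}.

1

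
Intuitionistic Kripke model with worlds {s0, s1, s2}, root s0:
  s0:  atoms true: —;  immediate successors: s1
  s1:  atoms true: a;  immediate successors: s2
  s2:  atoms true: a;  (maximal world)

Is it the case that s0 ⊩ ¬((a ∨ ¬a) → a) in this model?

No

s0 ⊮ ¬((a ∨ ¬a) → a) since s0 is accessible from s0 and s0 ⊩ (a ∨ ¬a) → a.
s0 ⊩ (a ∨ ¬a) → a: every world accessible from s0 that forces a ∨ ¬a (namely s1, s2) also forces a.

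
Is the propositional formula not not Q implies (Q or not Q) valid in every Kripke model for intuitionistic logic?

This is a variant of double-negation elimination (deriving excluded middle from double negation), which is not intuitionistically valid.
A Kripke countermodel: worlds w0, w1; order generated by w0 <= w1; atoms true at each world — w0:{}; w1:{Q}.
w0 does not force not not Q implies (Q or not Q): already at w0 itself, w0 forces not not Q but w0 does not force Q or not Q.
w0 does not force Q or not Q: neither disjunct is forced at w0.
w0 lacks atom Q, so w0 does not force Q.
So the root w0 does not force the formula.

No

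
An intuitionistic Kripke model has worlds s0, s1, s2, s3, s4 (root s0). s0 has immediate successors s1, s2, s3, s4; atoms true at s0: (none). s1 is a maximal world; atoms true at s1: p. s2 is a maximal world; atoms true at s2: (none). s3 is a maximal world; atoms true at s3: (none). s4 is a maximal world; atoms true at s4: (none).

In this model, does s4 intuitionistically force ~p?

Yes

s4 ||- ~p: no world accessible from s4 forces p.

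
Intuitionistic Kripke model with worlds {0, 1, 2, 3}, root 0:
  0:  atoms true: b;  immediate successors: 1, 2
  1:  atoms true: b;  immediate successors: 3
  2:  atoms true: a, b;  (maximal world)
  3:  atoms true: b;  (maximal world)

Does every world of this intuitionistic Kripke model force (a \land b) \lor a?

Not every world: 0 \nVdash (a \land b) \lor a.
0 \nVdash (a \land b) \lor a: neither disjunct is forced at 0.
0 \nVdash a \land b since 0 fails a.

No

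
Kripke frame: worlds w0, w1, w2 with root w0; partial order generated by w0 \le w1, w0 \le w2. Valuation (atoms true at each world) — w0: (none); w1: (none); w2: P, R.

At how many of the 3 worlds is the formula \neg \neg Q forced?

w0: does not force it — w0 \nVdash \neg \neg Q since w0 is accessible from w0 and w0 \Vdash \neg Q.
w1: does not force it.
w2: does not force it.
Worlds forcing the formula: { }.

0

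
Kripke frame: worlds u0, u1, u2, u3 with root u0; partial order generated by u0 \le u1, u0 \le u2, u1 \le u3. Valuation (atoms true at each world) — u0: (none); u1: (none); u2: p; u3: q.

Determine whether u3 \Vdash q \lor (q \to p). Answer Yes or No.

u3 \Vdash q \lor (q \to p) via the disjunct q.

Yes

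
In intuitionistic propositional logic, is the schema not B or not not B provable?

This is the weak law of excluded middle, which is not intuitionistically valid.
A Kripke countermodel: worlds w0, w1, w2; order generated by w0 <= w1, w0 <= w2; atoms true at each world — w0:{}; w1:{B}; w2:{}.
w0 does not force not B or not not B: neither disjunct is forced at w0.
w0 does not force not B since w1 is accessible from w0 and w1 forces B.
So the root w0 does not force the formula.

No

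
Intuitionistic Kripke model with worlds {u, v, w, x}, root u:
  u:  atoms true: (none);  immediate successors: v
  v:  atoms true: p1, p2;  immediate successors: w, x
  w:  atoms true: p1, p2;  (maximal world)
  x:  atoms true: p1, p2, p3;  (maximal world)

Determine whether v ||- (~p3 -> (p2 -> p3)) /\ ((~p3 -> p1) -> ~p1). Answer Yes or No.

No

v ||-/- (~p3 -> (p2 -> p3)) /\ ((~p3 -> p1) -> ~p1) since v fails ~p3 -> (p2 -> p3).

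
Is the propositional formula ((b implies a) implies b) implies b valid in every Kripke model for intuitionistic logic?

This is Peirce's law, which is not intuitionistically valid.
A Kripke countermodel: worlds w0, w1; order generated by w0 <= w1; atoms true at each world — w0:{}; w1:{b}.
w0 does not force ((b implies a) implies b) implies b: already at w0 itself, w0 forces (b implies a) implies b but w0 does not force b.
w0 lacks atom b, so w0 does not force b.
So the root w0 does not force the formula.

No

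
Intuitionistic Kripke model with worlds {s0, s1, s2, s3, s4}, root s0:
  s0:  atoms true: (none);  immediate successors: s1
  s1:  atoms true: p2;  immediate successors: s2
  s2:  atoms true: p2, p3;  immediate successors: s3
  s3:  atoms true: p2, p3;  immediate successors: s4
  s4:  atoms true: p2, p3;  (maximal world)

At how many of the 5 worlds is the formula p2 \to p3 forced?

s0: does not force it — s0 \nVdash p2 \to p3: at the accessible world s1, s1 \Vdash p2 but s1 \nVdash p3.
s1: does not force it — s1 \nVdash p2 \to p3: already at s1 itself, s1 \Vdash p2 but s1 \nVdash p3.
s2: forces it.
s3: forces it.
s4: forces it.
Worlds forcing the formula: {s2, s3, s4}.

3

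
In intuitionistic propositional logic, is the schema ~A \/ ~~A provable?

No

This is the weak law of excluded middle, which is not intuitionistically valid.
A Kripke countermodel: worlds 0, 1, 2; order generated by 0 <= 1, 0 <= 2; atoms true at each world — 0:{}; 1:{A}; 2:{}.
0 ||-/- ~A \/ ~~A: neither disjunct is forced at 0.
0 ||-/- ~A since 1 is accessible from 0 and 1 ||- A.
So the root 0 does not force the formula.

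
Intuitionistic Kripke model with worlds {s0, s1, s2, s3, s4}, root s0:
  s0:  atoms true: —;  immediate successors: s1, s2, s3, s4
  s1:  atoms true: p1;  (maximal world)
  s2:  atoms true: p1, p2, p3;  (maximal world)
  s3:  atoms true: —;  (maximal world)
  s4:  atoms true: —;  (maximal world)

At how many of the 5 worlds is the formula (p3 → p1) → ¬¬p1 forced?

2

s0: does not force it — s0 ⊮ (p3 → p1) → ¬¬p1: already at s0 itself, s0 ⊩ p3 → p1 but s0 ⊮ ¬¬p1.
s1: forces it.
s2: forces it.
s3: does not force it — s3 ⊮ (p3 → p1) → ¬¬p1: already at s3 itself, s3 ⊩ p3 → p1 but s3 ⊮ ¬¬p1.
s4: does not force it.
Worlds forcing the formula: {s1, s2}.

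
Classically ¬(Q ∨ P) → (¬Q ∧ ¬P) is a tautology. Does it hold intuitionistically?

This is a constructively valid De Morgan direction (negated disjunction to conjunction of negations), which is intuitionistically derivable.
From ¬(Q ∨ P): if Q held then Q ∨ P would, contradiction — so ¬Q; similarly ¬P.

Yes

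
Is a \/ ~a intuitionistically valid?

No

This is the law of excluded middle, which is not intuitionistically valid.
A Kripke countermodel: worlds w0, w1; order generated by w0 <= w1; atoms true at each world — w0:{}; w1:{a}.
w0 ||-/- a \/ ~a: neither disjunct is forced at w0.
w0 lacks atom a, so w0 ||-/- a.
So the root w0 does not force the formula.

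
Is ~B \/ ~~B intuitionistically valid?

No

This is the weak law of excluded middle, which is not intuitionistically valid.
A Kripke countermodel: worlds u, v, w; order generated by u <= v, u <= w; atoms true at each world — u:{}; v:{B}; w:{}.
u ||-/- ~B \/ ~~B: neither disjunct is forced at u.
u ||-/- ~B since v is accessible from u and v ||- B.
So the root u does not force the formula.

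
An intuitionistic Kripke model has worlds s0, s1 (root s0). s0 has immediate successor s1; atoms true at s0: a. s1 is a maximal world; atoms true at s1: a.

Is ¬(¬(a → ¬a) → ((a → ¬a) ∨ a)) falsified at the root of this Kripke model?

Yes

s0 ⊮ ¬(¬(a → ¬a) → ((a → ¬a) ∨ a)) since s0 is accessible from s0 and s0 ⊩ ¬(a → ¬a) → ((a → ¬a) ∨ a).
s0 ⊩ ¬(a → ¬a) → ((a → ¬a) ∨ a): every world accessible from s0 that forces ¬(a → ¬a) (namely s0, s1) also forces (a → ¬a) ∨ a.
So the root s0 does not force ¬(¬(a → ¬a) → ((a → ¬a) ∨ a)); the model is a countermodel.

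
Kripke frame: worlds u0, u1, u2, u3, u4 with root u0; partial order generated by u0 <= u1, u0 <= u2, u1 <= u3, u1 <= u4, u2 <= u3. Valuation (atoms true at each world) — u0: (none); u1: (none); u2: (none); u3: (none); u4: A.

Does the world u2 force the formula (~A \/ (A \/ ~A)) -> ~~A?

No

u2 ||-/- (~A \/ (A \/ ~A)) -> ~~A: already at u2 itself, u2 ||- ~A \/ (A \/ ~A) but u2 ||-/- ~~A.
u2 ||-/- ~~A since u2 is accessible from u2 and u2 ||- ~A.
u2 ||- ~A: no world accessible from u2 forces A.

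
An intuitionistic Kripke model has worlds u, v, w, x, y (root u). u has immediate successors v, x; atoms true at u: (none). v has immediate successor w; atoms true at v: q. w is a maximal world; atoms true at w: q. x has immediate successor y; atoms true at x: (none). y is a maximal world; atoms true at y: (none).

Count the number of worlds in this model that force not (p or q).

2

u: does not force it — u does not force not (p or q) since v is accessible from u and v forces p or q.
v: does not force it — v does not force not (p or q) since v is accessible from v and v forces p or q.
w: does not force it.
x: forces it.
y: forces it.
Worlds forcing the formula: {x, y}.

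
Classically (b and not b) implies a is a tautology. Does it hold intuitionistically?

Yes

This is an instance of ex falso quodlibet, which is intuitionistically derivable.
No world can force both b and not b, so the antecedent b and not b is never forced and the implication holds vacuously at every world.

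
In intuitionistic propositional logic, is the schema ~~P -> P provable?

No

This is double-negation elimination, which is not intuitionistically valid.
A Kripke countermodel: worlds u, v; order generated by u <= v; atoms true at each world — u:{}; v:{P}.
u ||-/- ~~P -> P: already at u itself, u ||- ~~P but u ||-/- P.
u lacks atom P, so u ||-/- P.
So the root u does not force the formula.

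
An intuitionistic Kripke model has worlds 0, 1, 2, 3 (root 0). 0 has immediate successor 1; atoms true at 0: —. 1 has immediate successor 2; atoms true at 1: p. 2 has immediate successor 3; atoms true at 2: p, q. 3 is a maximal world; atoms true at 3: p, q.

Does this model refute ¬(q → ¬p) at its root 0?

No

0 ⊩ ¬(q → ¬p): no world accessible from 0 forces q → ¬p.
So the root 0 forces ¬(q → ¬p); the model is not a countermodel.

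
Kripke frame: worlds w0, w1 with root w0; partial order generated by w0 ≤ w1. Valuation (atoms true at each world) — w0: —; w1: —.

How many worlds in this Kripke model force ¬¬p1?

w0: does not force it — w0 ⊮ ¬¬p1 since w0 is accessible from w0 and w0 ⊩ ¬p1.
w1: does not force it.
Worlds forcing the formula: { }.

0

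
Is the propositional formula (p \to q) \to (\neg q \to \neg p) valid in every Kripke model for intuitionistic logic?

Yes

This is the forward direction of contraposition, which is intuitionistically derivable.
Assume p \to q and \neg q. If p held then q would follow, contradicting \neg q; so \neg p.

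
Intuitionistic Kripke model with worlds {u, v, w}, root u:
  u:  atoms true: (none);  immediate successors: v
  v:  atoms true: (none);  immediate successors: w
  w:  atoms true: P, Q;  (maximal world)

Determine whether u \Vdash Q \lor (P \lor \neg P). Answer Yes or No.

u \nVdash Q \lor (P \lor \neg P): neither disjunct is forced at u.
u lacks atom Q, so u \nVdash Q.

No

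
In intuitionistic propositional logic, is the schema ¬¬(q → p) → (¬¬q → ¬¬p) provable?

This is the distribution of double negation over implication, which is intuitionistically derivable.
Assume ¬¬(q → p) and ¬¬q; suppose ¬p. Then q → p would give ¬q (by contraposition), contradicting ¬¬q; so ¬(q → p), contradicting ¬¬(q → p). Hence ¬¬p.

Yes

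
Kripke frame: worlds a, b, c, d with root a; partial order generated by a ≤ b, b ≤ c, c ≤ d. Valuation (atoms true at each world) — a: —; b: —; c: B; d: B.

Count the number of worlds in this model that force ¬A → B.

a: does not force it — a ⊮ ¬A → B: already at a itself, a ⊩ ¬A but a ⊮ B.
b: does not force it — b ⊮ ¬A → B: already at b itself, b ⊩ ¬A but b ⊮ B.
c: forces it.
d: forces it.
Worlds forcing the formula: {c, d}.

2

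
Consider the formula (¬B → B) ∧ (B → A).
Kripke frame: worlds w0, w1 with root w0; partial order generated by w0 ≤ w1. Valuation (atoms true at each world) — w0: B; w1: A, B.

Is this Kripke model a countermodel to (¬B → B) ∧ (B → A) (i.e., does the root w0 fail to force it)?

w0 ⊮ (¬B → B) ∧ (B → A) since w0 fails B → A.
So the root w0 does not force (¬B → B) ∧ (B → A); the model is a countermodel.

Yes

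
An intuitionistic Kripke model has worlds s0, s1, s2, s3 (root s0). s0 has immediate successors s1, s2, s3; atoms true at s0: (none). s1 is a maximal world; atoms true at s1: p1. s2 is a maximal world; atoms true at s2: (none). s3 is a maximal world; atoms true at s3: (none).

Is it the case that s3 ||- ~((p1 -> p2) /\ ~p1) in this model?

s3 ||-/- ~((p1 -> p2) /\ ~p1) since s3 is accessible from s3 and s3 ||- (p1 -> p2) /\ ~p1.
s3 ||- (p1 -> p2) /\ ~p1 since s3 forces both conjuncts.

No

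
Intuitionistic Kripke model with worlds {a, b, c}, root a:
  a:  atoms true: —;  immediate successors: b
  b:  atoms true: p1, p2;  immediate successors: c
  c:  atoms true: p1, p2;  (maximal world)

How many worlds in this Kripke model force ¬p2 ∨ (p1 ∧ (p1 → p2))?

2

a: does not force it — a ⊮ ¬p2 ∨ (p1 ∧ (p1 → p2)): neither disjunct is forced at a.
b: forces it.
c: forces it.
Worlds forcing the formula: {b, c}.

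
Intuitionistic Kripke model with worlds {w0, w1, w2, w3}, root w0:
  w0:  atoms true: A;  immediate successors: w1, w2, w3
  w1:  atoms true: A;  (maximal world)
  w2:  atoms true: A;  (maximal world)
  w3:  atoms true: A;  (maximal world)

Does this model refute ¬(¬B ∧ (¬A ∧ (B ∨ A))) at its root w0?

w0 ⊩ ¬(¬B ∧ (¬A ∧ (B ∨ A))): no world accessible from w0 forces ¬B ∧ (¬A ∧ (B ∨ A)).
So the root w0 forces ¬(¬B ∧ (¬A ∧ (B ∨ A))); the model is not a countermodel.

No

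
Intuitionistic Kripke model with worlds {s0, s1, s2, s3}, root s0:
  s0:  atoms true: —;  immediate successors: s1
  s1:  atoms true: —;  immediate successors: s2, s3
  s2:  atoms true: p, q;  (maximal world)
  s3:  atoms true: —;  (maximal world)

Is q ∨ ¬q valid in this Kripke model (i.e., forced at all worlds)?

Not every world: s0 ⊮ q ∨ ¬q.
s0 ⊮ q ∨ ¬q: neither disjunct is forced at s0.
s0 lacks atom q, so s0 ⊮ q.

No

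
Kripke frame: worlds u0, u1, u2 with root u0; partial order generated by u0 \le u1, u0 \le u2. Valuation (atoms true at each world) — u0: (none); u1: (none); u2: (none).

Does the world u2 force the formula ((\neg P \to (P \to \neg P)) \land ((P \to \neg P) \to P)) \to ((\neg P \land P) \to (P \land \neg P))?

u2 \Vdash ((\neg P \to (P \to \neg P)) \land ((P \to \neg P) \to P)) \to ((\neg P \land P) \to (P \land \neg P)) vacuously: no world accessible from u2 forces the antecedent (\neg P \to (P \to \neg P)) \land ((P \to \neg P) \to P).

Yes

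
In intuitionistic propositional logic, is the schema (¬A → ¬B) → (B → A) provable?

This is the converse of contraposition, which is not intuitionistically valid.
A Kripke countermodel: worlds a, b; order generated by a ≤ b; atoms true at each world — a:{B}; b:{A,B}.
a ⊮ (¬A → ¬B) → (B → A): already at a itself, a ⊩ ¬A → ¬B but a ⊮ B → A.
a ⊮ B → A: already at a itself, a ⊩ B but a ⊮ A.
a lacks atom A, so a ⊮ A.
So the root a does not force the formula.

No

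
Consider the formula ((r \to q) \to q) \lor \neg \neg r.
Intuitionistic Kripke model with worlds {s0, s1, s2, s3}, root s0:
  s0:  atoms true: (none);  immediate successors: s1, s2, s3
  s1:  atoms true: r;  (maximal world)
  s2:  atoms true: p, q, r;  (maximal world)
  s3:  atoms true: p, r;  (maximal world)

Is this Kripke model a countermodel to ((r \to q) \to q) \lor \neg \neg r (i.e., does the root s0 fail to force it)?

No

s0 \Vdash ((r \to q) \to q) \lor \neg \neg r via the disjunct (r \to q) \to q.
So the root s0 forces ((r \to q) \to q) \lor \neg \neg r; the model is not a countermodel.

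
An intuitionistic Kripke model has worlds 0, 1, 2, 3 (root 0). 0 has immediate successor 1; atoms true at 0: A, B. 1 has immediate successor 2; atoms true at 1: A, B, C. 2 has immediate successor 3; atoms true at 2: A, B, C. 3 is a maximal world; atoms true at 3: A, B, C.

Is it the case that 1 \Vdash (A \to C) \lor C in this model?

Yes

1 \Vdash (A \to C) \lor C via the disjunct A \to C.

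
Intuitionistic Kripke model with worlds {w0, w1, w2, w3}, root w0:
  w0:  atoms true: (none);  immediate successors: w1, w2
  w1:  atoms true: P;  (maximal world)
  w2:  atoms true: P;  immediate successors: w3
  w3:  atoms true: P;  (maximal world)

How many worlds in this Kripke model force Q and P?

0

w0: does not force it — w0 does not force Q and P since w0 fails Q.
w1: does not force it — w1 does not force Q and P since w1 fails Q.
w2: does not force it.
w3: does not force it.
Worlds forcing the formula: { }.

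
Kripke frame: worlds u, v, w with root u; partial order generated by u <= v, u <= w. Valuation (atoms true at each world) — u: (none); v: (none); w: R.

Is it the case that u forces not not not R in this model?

No

u does not force not not not R since w is accessible from u and w forces not not R.
w forces not not R: no world accessible from w forces not R.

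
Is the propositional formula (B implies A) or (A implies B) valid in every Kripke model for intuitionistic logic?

This is the Gödel–Dummett linearity axiom, which is not intuitionistically valid.
A Kripke countermodel: worlds u, v, w; order generated by u <= v, u <= w; atoms true at each world — u:{}; v:{B}; w:{A}.
u does not force (B implies A) or (A implies B): neither disjunct is forced at u.
u does not force B implies A: at the accessible world v, v forces B but v does not force A.
v lacks atom A, so v does not force A.
So the root u does not force the formula.

No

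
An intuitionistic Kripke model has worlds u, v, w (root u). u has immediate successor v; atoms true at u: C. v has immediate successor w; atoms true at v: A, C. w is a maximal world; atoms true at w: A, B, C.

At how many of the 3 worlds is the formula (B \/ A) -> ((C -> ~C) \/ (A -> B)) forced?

u: does not force it — u ||-/- (B \/ A) -> ((C -> ~C) \/ (A -> B)): at the accessible world v, v ||- B \/ A but v ||-/- (C -> ~C) \/ (A -> B).
v: does not force it.
w: forces it.
Worlds forcing the formula: {w}.

1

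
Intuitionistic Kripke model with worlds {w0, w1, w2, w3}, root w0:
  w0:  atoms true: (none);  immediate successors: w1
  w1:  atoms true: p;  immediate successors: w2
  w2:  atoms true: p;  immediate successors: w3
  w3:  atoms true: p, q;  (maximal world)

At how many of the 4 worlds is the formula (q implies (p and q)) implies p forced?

w0: does not force it — w0 does not force (q implies (p and q)) implies p: already at w0 itself, w0 forces q implies (p and q) but w0 does not force p.
w1: forces it.
w2: forces it.
w3: forces it.
Worlds forcing the formula: {w1, w2, w3}.

3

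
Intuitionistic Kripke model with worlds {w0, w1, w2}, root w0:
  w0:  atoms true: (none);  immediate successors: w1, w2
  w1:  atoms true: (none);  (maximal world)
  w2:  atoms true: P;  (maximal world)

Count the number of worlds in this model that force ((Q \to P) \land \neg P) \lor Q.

1

w0: does not force it — w0 \nVdash ((Q \to P) \land \neg P) \lor Q: neither disjunct is forced at w0.
w1: forces it.
w2: does not force it — w2 \nVdash ((Q \to P) \land \neg P) \lor Q: neither disjunct is forced at w2.
Worlds forcing the formula: {w1}.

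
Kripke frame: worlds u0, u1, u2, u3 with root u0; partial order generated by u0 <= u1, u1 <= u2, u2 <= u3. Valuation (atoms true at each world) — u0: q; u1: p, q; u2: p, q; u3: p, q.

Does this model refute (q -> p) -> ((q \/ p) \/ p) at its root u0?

No

u0 ||- (q -> p) -> ((q \/ p) \/ p): every world accessible from u0 that forces q -> p (namely u1, u2, u3) also forces (q \/ p) \/ p.
So the root u0 forces (q -> p) -> ((q \/ p) \/ p); the model is not a countermodel.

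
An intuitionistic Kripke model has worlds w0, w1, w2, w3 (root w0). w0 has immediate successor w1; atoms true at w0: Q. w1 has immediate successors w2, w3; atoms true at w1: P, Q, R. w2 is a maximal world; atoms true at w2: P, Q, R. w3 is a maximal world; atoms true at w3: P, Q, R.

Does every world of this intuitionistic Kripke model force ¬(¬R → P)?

No

Not every world: w0 ⊮ ¬(¬R → P).
w0 ⊮ ¬(¬R → P) since w0 is accessible from w0 and w0 ⊩ ¬R → P.
w0 ⊩ ¬R → P vacuously: no world accessible from w0 forces the antecedent ¬R.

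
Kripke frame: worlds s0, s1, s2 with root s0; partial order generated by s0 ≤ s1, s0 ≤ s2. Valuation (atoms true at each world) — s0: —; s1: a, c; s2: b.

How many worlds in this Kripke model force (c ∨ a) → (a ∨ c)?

3

s0: forces it.
s1: forces it.
s2: forces it.
Worlds forcing the formula: {s0, s1, s2}.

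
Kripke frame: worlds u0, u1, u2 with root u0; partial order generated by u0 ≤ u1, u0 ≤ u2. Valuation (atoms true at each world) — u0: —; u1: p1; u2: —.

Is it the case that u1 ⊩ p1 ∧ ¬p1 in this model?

No

u1 ⊮ p1 ∧ ¬p1 since u1 fails ¬p1.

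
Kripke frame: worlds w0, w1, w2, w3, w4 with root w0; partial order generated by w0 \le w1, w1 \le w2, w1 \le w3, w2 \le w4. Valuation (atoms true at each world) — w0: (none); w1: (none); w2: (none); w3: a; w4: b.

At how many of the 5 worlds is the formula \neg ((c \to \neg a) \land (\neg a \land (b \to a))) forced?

w0: forces it.
w1: forces it.
w2: forces it.
w3: forces it.
w4: forces it.
Worlds forcing the formula: {w0, w1, w2, w3, w4}.

5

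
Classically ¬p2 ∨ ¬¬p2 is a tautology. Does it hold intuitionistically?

This is the weak law of excluded middle, which is not intuitionistically valid.
A Kripke countermodel: worlds w0, w1, w2; order generated by w0 ≤ w1, w0 ≤ w2; atoms true at each world — w0:{}; w1:{p2}; w2:{}.
w0 ⊮ ¬p2 ∨ ¬¬p2: neither disjunct is forced at w0.
w0 ⊮ ¬p2 since w1 is accessible from w0 and w1 ⊩ p2.
So the root w0 does not force the formula.

No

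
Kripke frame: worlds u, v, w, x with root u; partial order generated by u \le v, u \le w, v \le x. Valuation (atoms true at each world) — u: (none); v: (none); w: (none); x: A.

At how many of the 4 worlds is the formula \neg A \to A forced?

2

u: does not force it — u \nVdash \neg A \to A: at the accessible world w, w \Vdash \neg A but w \nVdash A.
v: forces it.
w: does not force it — w \nVdash \neg A \to A: already at w itself, w \Vdash \neg A but w \nVdash A.
x: forces it.
Worlds forcing the formula: {v, x}.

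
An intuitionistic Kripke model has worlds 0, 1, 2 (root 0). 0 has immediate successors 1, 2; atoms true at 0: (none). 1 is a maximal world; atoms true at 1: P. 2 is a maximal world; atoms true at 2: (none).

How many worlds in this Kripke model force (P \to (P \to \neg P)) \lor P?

0: does not force it — 0 \nVdash (P \to (P \to \neg P)) \lor P: neither disjunct is forced at 0.
1: forces it.
2: forces it.
Worlds forcing the formula: {1, 2}.

2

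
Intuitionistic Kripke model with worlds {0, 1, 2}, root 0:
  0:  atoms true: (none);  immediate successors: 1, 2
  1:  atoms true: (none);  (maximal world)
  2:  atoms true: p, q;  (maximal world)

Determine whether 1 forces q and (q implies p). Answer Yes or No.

1 does not force q and (q implies p) since 1 fails q.

No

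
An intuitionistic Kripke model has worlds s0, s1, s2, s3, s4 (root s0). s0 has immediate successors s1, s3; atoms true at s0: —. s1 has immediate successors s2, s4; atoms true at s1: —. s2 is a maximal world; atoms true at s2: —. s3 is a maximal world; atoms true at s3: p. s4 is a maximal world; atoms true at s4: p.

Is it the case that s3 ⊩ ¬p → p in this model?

s3 ⊩ ¬p → p vacuously: no world accessible from s3 forces the antecedent ¬p.

Yes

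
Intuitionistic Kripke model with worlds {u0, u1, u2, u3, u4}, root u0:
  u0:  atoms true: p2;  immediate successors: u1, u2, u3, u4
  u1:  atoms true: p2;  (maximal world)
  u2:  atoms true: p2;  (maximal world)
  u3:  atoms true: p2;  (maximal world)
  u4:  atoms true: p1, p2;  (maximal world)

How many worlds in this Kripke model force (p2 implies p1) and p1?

u0: does not force it — u0 does not force (p2 implies p1) and p1 since u0 fails p2 implies p1.
u1: does not force it — u1 does not force (p2 implies p1) and p1 since u1 fails p2 implies p1.
u2: does not force it.
u3: does not force it.
u4: forces it.
Worlds forcing the formula: {u4}.

1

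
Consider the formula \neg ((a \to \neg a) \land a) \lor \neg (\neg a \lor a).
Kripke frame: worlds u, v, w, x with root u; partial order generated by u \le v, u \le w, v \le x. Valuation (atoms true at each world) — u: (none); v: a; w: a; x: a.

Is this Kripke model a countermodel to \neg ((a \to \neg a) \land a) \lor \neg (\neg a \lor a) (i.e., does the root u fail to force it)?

u \Vdash \neg ((a \to \neg a) \land a) \lor \neg (\neg a \lor a) via the disjunct \neg ((a \to \neg a) \land a).
So the root u forces \neg ((a \to \neg a) \land a) \lor \neg (\neg a \lor a); the model is not a countermodel.

No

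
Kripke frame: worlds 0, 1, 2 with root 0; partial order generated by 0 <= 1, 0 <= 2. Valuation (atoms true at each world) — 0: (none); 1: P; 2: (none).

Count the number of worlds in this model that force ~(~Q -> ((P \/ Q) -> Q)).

1

0: does not force it — 0 ||-/- ~(~Q -> ((P \/ Q) -> Q)) since 2 is accessible from 0 and 2 ||- ~Q -> ((P \/ Q) -> Q).
1: forces it.
2: does not force it — 2 ||-/- ~(~Q -> ((P \/ Q) -> Q)) since 2 is accessible from 2 and 2 ||- ~Q -> ((P \/ Q) -> Q).
Worlds forcing the formula: {1}.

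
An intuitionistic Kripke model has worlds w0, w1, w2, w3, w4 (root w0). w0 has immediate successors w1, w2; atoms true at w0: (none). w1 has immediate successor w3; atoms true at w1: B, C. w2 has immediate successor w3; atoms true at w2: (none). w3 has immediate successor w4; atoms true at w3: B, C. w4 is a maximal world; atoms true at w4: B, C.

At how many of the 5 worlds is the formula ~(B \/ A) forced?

0

w0: does not force it — w0 ||-/- ~(B \/ A) since w1 is accessible from w0 and w1 ||- B \/ A.
w1: does not force it — w1 ||-/- ~(B \/ A) since w1 is accessible from w1 and w1 ||- B \/ A.
w2: does not force it — w2 ||-/- ~(B \/ A) since w3 is accessible from w2 and w3 ||- B \/ A.
w3: does not force it.
w4: does not force it.
Worlds forcing the formula: { }.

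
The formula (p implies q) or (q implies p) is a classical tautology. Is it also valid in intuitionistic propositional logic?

This is the Gödel–Dummett linearity axiom, which is not intuitionistically valid.
A Kripke countermodel: worlds u, v, w; order generated by u <= v, u <= w; atoms true at each world — u:{}; v:{p}; w:{q}.
u does not force (p implies q) or (q implies p): neither disjunct is forced at u.
u does not force p implies q: at the accessible world v, v forces p but v does not force q.
v lacks atom q, so v does not force q.
So the root u does not force the formula.

No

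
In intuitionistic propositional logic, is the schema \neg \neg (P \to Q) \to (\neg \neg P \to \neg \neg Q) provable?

Yes

This is the distribution of double negation over implication, which is intuitionistically derivable.
Assume \neg \neg (P \to Q) and \neg \neg P; suppose \neg Q. Then P \to Q would give \neg P (by contraposition), contradicting \neg \neg P; so \neg (P \to Q), contradicting \neg \neg (P \to Q). Hence \neg \neg Q.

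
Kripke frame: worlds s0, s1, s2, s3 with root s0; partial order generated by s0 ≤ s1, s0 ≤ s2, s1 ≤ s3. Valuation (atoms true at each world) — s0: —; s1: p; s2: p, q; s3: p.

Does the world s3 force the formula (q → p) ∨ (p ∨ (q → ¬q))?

s3 ⊩ (q → p) ∨ (p ∨ (q → ¬q)) via the disjunct q → p.

Yes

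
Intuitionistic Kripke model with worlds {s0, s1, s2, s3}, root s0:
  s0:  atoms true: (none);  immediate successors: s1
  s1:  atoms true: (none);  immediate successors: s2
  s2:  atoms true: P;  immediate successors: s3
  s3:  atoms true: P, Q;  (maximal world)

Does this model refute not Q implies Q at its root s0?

No

s0 forces not Q implies Q vacuously: no world accessible from s0 forces the antecedent not Q.
So the root s0 forces not Q implies Q; the model is not a countermodel.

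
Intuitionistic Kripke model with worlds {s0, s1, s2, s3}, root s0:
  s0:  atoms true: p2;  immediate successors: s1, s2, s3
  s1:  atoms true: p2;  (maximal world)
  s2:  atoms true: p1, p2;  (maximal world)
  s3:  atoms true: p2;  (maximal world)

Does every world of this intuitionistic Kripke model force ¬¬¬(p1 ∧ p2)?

No

Not every world: s0 ⊮ ¬¬¬(p1 ∧ p2).
s0 ⊮ ¬¬¬(p1 ∧ p2) since s2 is accessible from s0 and s2 ⊩ ¬¬(p1 ∧ p2).
s2 ⊩ ¬¬(p1 ∧ p2): no world accessible from s2 forces ¬(p1 ∧ p2).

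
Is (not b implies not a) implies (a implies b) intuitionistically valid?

No

This is the converse of contraposition, which is not intuitionistically valid.
A Kripke countermodel: worlds 0, 1; order generated by 0 <= 1; atoms true at each world — 0:{a}; 1:{a,b}.
0 does not force (not b implies not a) implies (a implies b): already at 0 itself, 0 forces not b implies not a but 0 does not force a implies b.
0 does not force a implies b: already at 0 itself, 0 forces a but 0 does not force b.
0 lacks atom b, so 0 does not force b.
So the root 0 does not force the formula.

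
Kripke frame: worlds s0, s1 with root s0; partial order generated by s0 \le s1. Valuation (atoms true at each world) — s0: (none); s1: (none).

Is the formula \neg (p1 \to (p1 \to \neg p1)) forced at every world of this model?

No

Not every world: s0 \nVdash \neg (p1 \to (p1 \to \neg p1)).
s0 \nVdash \neg (p1 \to (p1 \to \neg p1)) since s0 is accessible from s0 and s0 \Vdash p1 \to (p1 \to \neg p1).
s0 \Vdash p1 \to (p1 \to \neg p1) vacuously: no world accessible from s0 forces the antecedent p1.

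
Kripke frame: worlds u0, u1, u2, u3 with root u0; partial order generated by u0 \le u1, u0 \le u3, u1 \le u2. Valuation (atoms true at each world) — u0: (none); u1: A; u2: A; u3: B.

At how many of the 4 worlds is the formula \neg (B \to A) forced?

u0: does not force it — u0 \nVdash \neg (B \to A) since u1 is accessible from u0 and u1 \Vdash B \to A.
u1: does not force it — u1 \nVdash \neg (B \to A) since u1 is accessible from u1 and u1 \Vdash B \to A.
u2: does not force it — u2 \nVdash \neg (B \to A) since u2 is accessible from u2 and u2 \Vdash B \to A.
u3: forces it.
Worlds forcing the formula: {u3}.

1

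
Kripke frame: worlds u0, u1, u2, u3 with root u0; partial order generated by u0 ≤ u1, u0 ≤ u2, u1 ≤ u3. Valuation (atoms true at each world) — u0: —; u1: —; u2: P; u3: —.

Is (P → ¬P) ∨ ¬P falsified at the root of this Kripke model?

Yes

u0 ⊮ (P → ¬P) ∨ ¬P: neither disjunct is forced at u0.
u0 ⊮ P → ¬P: at the accessible world u2, u2 ⊩ P but u2 ⊮ ¬P.
u2 ⊮ ¬P since u2 is accessible from u2 and u2 ⊩ P.
So the root u0 does not force (P → ¬P) ∨ ¬P; the model is a countermodel.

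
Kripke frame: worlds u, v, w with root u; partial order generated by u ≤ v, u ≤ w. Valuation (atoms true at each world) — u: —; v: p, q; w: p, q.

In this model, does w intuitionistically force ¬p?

w ⊮ ¬p since w is accessible from w and w ⊩ p.

No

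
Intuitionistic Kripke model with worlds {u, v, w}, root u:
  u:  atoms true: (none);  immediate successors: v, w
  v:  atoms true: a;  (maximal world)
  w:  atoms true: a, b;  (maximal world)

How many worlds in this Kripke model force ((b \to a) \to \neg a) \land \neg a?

u: does not force it — u \nVdash ((b \to a) \to \neg a) \land \neg a since u fails (b \to a) \to \neg a.
v: does not force it.
w: does not force it.
Worlds forcing the formula: { }.

0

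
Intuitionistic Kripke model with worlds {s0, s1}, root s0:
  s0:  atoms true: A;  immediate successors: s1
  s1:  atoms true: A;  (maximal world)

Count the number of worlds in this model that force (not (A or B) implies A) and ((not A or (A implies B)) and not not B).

0

s0: does not force it — s0 does not force (not (A or B) implies A) and ((not A or (A implies B)) and not not B) since s0 fails (not A or (A implies B)) and not not B.
s1: does not force it.
Worlds forcing the formula: { }.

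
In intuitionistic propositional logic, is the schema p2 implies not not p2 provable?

Yes

This is double-negation introduction, which is intuitionistically derivable.
If a world forces p2 then every accessible world forces p2 (persistence), so none forces not p2; hence not not p2.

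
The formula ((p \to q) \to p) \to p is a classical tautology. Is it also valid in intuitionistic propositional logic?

No

This is Peirce's law, which is not intuitionistically valid.
A Kripke countermodel: worlds u, v; order generated by u \le v; atoms true at each world — u:{}; v:{p}.
u \nVdash ((p \to q) \to p) \to p: already at u itself, u \Vdash (p \to q) \to p but u \nVdash p.
u lacks atom p, so u \nVdash p.
So the root u does not force the formula.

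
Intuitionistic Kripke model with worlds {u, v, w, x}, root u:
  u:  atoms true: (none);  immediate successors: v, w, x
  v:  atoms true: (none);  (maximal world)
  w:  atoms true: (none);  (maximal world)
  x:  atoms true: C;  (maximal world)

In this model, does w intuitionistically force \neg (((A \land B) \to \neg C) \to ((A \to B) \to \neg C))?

No

w \nVdash \neg (((A \land B) \to \neg C) \to ((A \to B) \to \neg C)) since w is accessible from w and w \Vdash ((A \land B) \to \neg C) \to ((A \to B) \to \neg C).
w \Vdash ((A \land B) \to \neg C) \to ((A \to B) \to \neg C): every world accessible from w that forces (A \land B) \to \neg C (namely w) also forces (A \to B) \to \neg C.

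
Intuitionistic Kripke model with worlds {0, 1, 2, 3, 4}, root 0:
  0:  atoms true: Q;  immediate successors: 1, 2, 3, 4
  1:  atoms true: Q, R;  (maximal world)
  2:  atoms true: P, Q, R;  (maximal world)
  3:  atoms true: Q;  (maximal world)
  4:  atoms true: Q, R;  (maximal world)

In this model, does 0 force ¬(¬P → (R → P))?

0 ⊮ ¬(¬P → (R → P)) since 2 is accessible from 0 and 2 ⊩ ¬P → (R → P).
2 ⊩ ¬P → (R → P) vacuously: no world accessible from 2 forces the antecedent ¬P.

No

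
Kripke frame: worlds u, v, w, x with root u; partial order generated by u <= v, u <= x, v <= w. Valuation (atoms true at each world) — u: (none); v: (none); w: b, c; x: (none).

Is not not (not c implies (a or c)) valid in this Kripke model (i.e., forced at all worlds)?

No

Not every world: u does not force not not (not c implies (a or c)).
u does not force not not (not c implies (a or c)) since x is accessible from u and x forces not (not c implies (a or c)).
x forces not (not c implies (a or c)): no world accessible from x forces not c implies (a or c).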